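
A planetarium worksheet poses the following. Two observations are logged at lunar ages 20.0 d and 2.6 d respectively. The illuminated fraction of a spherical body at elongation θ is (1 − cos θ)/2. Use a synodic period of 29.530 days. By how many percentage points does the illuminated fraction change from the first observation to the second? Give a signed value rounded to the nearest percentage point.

-65 percentage points

First observation: θ = 360°·20.0/29.530 = 243.8°, so f = 0.721.
Second observation: θ = 31.7°, f = 0.075.
Δf = 0.075 − 0.721 = -0.646, i.e. -65 pp.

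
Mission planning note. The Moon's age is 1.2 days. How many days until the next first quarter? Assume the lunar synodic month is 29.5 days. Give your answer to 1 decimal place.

First quarter occurs at elongation 90°, i.e. at age 29.5 × 90/360 = 7.375 d.
So 6.175 days remain (7.375 − 1.2).

6.2 days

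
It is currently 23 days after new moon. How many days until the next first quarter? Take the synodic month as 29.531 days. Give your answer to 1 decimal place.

13.9 days

First quarter is 0.25 of the way through the cycle: age 0.25 × 29.531 = 7.383 d.
Already past this cycle's first quarter; the next is at 7.383 + 29.531 = 36.914 d, so 36.914 − 23 = 13.914 days.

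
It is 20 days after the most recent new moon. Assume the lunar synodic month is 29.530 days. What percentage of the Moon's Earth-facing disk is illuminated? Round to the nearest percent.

72%

The Moon has covered 20/29.530 of its cycle, so θ ≈ 360° × 20/29.530 = 243.8°.
Illuminated fraction = (1 − cos 243.8°)/2 = (1 − (-0.441))/2 ≈ 0.721, so 72%.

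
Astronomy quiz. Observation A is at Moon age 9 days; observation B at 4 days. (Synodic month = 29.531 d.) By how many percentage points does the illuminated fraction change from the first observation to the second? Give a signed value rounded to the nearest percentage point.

-50 percentage points

First observation: θ = 360°·9/29.531 = 109.7°, so f = 0.669.
Second observation: θ = 48.8°, f = 0.170.
Δf = 0.170 − 0.669 = -0.498, i.e. -50 pp.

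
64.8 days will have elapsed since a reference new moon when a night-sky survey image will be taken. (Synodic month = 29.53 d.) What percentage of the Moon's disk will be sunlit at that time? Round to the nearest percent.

33%

64.8/29.53 = 2.194 lunations, so 2 complete cycles and 5.74 d into the next.
Phase angle: θ = 360°·(5.74 d)/(29.53 d) = 70.0°.
cos 70.0° = 0.342, so f = (1 − 0.342)/2 = 0.329, so 33%.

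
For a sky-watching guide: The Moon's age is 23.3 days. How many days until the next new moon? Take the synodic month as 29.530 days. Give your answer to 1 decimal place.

6.2 days

The next new moon completes the synodic month: 29.530 − 23.3 = 6.230 days.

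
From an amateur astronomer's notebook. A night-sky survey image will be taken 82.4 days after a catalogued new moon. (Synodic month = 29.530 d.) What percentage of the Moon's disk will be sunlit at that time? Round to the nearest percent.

37%

Reduce mod P: 82.4 − 2×29.530 = 23.34 d into the current lunation.
Elongation θ = 360° × 23.34/29.530 ≈ 284.5°.
With cos θ = 0.251, the lit fraction is (1 − 0.251)/2 ≈ 0.374, so 37%.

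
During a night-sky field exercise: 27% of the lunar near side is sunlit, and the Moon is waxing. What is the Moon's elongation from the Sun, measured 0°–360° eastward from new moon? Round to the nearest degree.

63°

From f = (1 − cos θ)/2: cos θ = 1 − 2×0.27 = 0.460; arccos → 62.6°.
The Moon is waxing (0°–180°), so θ = 62.6° directly.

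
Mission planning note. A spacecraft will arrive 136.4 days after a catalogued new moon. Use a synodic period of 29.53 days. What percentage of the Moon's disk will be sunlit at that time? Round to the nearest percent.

136.4 d spans 4 complete synodic months (4 × 29.53 = 118.12 d) plus 18.28 d.
The Moon has covered 18.28/29.53 of its cycle, so θ ≈ 360° × 18.28/29.53 = 222.9°.
With cos θ = (-0.733), the lit fraction is (1 − (-0.733))/2 ≈ 0.867, so 87%.

87%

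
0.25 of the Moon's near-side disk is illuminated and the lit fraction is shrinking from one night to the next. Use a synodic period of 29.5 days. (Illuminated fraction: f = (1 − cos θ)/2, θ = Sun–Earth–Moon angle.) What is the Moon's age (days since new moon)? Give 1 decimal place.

24.6 days

Invert f = (1 − cos θ)/2 to get cos θ = 1 − 2(0.25) = 0.500, hence θ₀ = arccos 0.500 = 60.0°.
Since the Moon is past full (waning), take the reflex angle: θ = 360° − 60.0° = 300.0°.
At 360°/29.5 d per day, 300.0° corresponds to 24.58 days.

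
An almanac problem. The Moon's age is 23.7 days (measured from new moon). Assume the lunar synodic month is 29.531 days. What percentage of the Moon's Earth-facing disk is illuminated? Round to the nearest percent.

Phase angle: θ = 360°·(23.7 d)/(29.531 d) = 288.9°.
With cos θ = 0.324, the lit fraction is (1 − 0.324)/2 ≈ 0.338, so 34%.

34%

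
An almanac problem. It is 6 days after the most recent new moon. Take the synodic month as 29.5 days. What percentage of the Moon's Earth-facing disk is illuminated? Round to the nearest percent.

36%

Phase angle: θ = 360°·(6 d)/(29.5 d) = 73.2°.
cos 73.2° = 0.289, so f = (1 − 0.289)/2 = 0.356, so 36%.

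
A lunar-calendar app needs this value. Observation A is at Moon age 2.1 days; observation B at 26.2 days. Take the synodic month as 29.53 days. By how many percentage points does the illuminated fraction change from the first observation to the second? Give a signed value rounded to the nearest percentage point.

+7 percentage points

First observation: θ = 360°·2.1/29.53 = 25.6°, so f = 0.049.
Second observation: θ = 319.4°, f = 0.120.
Δf = 0.120 − 0.049 = +0.071, i.e. +7 pp.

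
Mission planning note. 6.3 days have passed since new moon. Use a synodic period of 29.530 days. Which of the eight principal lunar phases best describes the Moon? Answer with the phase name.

first quarter

θ ≈ 360° × 6.3/29.530 = 77°, which falls in the first quarter sector.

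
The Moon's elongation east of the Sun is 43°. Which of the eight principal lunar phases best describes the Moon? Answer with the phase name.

waxing crescent

43° lies in the waxing crescent sector of the 8-phase cycle.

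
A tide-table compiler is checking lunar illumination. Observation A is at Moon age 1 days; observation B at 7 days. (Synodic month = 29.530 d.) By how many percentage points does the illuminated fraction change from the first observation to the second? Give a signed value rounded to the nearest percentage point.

+45 percentage points

θ₁ = 360° × 1/29.530 = 12.2°, f₁ = (1 − cos θ₁)/2 = 0.011.
θ₂ = 360° × 7/29.530 = 85.3°, f₂ = (1 − cos θ₂)/2 = 0.459.
Change = f₂ − f₁ = +0.448 → +45 percentage points.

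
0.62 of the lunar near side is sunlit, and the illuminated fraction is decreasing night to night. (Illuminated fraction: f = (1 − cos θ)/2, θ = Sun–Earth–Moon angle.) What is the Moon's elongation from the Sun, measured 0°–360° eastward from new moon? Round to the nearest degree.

Invert f = (1 − cos θ)/2 to get cos θ = 1 − 2(0.62) = -0.240, hence θ₀ = arccos -0.240 = 103.9°.
A waning Moon lies in 180°–360°, so θ = 360° − 103.9° = 256.1°.

256°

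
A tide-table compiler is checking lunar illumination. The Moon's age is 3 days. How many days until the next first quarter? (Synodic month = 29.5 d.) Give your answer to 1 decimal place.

4.4 days

First quarter is 0.25 of the way through the cycle: age 0.25 × 29.5 = 7.375 d.
So 4.375 days remain (7.375 − 3).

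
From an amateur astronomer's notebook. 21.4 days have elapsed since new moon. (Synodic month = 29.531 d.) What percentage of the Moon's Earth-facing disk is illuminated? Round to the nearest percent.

58%

The Moon has covered 21.4/29.531 of its cycle, so θ ≈ 360° × 21.4/29.531 = 260.9°.
With cos θ = (-0.159), the lit fraction is (1 − (-0.159))/2 ≈ 0.579, so 58%.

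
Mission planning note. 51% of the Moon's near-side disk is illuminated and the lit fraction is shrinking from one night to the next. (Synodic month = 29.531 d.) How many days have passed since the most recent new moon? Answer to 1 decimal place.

cos θ = 1 − 2f = -0.020, giving a principal value of 91.1°.
Since the Moon is past full (waning), take the reflex angle: θ = 360° − 91.1° = 268.9°.
Age = 29.531 × 268.9°/360° ≈ 22.05 days.

22.1 days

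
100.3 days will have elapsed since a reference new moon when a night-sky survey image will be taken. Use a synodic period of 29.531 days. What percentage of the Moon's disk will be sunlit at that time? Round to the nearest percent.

90%

100.3 d spans 3 complete synodic months (3 × 29.531 = 88.59 d) plus 11.71 d.
Elongation θ = 360° × 11.71/29.531 ≈ 142.7°.
With cos θ = (-0.796), the lit fraction is (1 − (-0.796))/2 ≈ 0.898, so 90%.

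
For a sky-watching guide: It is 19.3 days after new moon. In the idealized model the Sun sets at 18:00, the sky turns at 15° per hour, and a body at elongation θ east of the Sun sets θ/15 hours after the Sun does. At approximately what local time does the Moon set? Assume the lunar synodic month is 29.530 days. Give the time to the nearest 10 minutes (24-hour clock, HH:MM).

The Moon has covered 19.3/29.530 of its cycle, so θ ≈ 360° × 19.3/29.530 = 235.3°.
The Moon trails the Sun by θ/15 = 235.3/15 ≈ 15.69 hours.
18:00 + 15.686 h ≈ 09:41 → 09:40 to the nearest ten minutes.

09:40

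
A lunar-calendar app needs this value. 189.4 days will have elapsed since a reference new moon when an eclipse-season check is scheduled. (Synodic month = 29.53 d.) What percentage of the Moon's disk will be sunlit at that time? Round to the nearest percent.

93%

Reduce mod P: 189.4 − 6×29.53 = 12.22 d into the current lunation.
Phase angle: θ = 360°·(12.22 d)/(29.53 d) = 149.0°.
Illuminated fraction = (1 − cos 149.0°)/2 = (1 − (-0.857))/2 ≈ 0.928, so 93%.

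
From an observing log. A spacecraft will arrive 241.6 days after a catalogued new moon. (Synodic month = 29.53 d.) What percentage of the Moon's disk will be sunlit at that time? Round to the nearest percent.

Reduce mod P: 241.6 − 8×29.53 = 5.36 d into the current lunation.
Phase angle: θ = 360°·(5.36 d)/(29.53 d) = 65.3°.
With cos θ = 0.417, the lit fraction is (1 − 0.417)/2 ≈ 0.291, so 29%.

29%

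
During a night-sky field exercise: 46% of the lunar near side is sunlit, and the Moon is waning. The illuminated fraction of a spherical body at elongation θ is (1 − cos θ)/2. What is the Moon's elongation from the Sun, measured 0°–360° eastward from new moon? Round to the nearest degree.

Invert f = (1 − cos θ)/2 to get cos θ = 1 − 2(0.46) = 0.080, hence θ₀ = arccos 0.080 = 85.4°.
A waning Moon lies in 180°–360°, so θ = 360° − 85.4° = 274.6°.

275°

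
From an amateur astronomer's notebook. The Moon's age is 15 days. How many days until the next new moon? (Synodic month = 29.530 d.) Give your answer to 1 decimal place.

14.5 days

The next new moon completes the synodic month: 29.530 − 15 = 14.530 days.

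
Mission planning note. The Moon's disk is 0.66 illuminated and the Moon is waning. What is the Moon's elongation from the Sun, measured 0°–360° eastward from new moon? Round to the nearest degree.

Invert f = (1 − cos θ)/2 to get cos θ = 1 − 2(0.66) = -0.320, hence θ₀ = arccos -0.320 = 108.7°.
Waning ⇒ past full, so θ = 360° − 108.7° = 251.3°.

251°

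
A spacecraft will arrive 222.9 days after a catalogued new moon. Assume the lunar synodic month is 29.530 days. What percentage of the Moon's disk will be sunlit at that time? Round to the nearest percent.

222.9 d spans 7 complete synodic months (7 × 29.530 = 206.71 d) plus 16.19 d.
The Moon has covered 16.19/29.530 of its cycle, so θ ≈ 360° × 16.19/29.530 = 197.4°.
With cos θ = (-0.954), the lit fraction is (1 − (-0.954))/2 ≈ 0.977, so 98%.

98%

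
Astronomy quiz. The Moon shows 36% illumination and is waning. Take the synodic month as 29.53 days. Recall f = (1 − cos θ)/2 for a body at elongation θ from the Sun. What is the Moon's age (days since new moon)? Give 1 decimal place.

Invert f = (1 − cos θ)/2 to get cos θ = 1 − 2(0.36) = 0.280, hence θ₀ = arccos 0.280 = 73.7°.
Since the Moon is past full (waning), take the reflex angle: θ = 360° − 73.7° = 286.3°.
At 360°/29.53 d per day, 286.3° corresponds to 23.48 days.

23.5 days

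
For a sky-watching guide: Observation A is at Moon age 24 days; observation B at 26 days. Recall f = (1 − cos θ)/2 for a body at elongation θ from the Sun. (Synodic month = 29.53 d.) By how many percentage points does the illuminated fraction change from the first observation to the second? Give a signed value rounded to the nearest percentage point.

-17 percentage points

First observation: θ = 360°·24/29.53 = 292.6°, so f = 0.308.
Second observation: θ = 317.0°, f = 0.135.
Δf = 0.135 − 0.308 = -0.173, i.e. -17 pp.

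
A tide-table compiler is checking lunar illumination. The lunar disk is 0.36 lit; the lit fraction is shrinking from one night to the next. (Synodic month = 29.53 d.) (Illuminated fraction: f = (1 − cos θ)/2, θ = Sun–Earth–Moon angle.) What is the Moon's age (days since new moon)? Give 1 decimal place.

cos θ = 1 − 2f = 0.280, giving a principal value of 73.7°.
Since the Moon is past full (waning), take the reflex angle: θ = 360° − 73.7° = 286.3°.
Age = 29.53 × 286.3°/360° ≈ 23.48 days.

23.5 days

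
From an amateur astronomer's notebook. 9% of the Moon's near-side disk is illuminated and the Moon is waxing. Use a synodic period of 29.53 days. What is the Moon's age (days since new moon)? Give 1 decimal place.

2.9 days

From f = (1 − cos θ)/2: cos θ = 1 − 2×0.09 = 0.820; arccos → 34.9°.
The Moon is waxing (0°–180°), so θ = 34.9° directly.
At 360°/29.53 d per day, 34.9° corresponds to 2.86 days.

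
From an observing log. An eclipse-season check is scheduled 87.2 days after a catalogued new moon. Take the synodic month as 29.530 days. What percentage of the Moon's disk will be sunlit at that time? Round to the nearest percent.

2%

87.2 d spans 2 complete synodic months (2 × 29.530 = 59.06 d) plus 28.14 d.
Phase angle: θ = 360°·(28.14 d)/(29.530 d) = 343.1°.
With cos θ = 0.957, the lit fraction is (1 − 0.957)/2 ≈ 0.022, so 2%.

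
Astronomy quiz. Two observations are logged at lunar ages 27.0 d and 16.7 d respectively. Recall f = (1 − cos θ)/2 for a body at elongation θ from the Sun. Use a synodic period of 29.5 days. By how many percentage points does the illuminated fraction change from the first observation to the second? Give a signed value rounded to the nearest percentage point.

+89 percentage points

θ₁ = 360° × 27.0/29.5 = 329.5°, f₁ = (1 − cos θ₁)/2 = 0.069.
θ₂ = 360° × 16.7/29.5 = 203.8°, f₂ = (1 − cos θ₂)/2 = 0.957.
Change = f₂ − f₁ = +0.888 → +89 percentage points.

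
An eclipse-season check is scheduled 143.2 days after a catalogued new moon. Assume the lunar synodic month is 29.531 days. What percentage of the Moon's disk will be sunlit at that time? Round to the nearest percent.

Reduce mod P: 143.2 − 4×29.531 = 25.08 d into the current lunation.
The Moon has covered 25.08/29.531 of its cycle, so θ ≈ 360° × 25.08/29.531 = 305.7°.
Illuminated fraction = (1 − cos 305.7°)/2 = (1 − 0.583)/2 ≈ 0.208, so 21%.

21%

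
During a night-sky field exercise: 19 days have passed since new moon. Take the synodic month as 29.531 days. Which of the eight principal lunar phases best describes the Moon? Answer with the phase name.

At 19/29.531 of the cycle, θ ≈ 232° — the waning gibbous range.

waning gibbous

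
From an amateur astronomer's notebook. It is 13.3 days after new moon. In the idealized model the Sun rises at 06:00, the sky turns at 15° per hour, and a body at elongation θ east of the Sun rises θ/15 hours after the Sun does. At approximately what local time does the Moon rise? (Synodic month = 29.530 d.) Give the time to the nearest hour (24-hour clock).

17:00

Phase angle: θ = 360°·(13.3 d)/(29.530 d) = 162.1°.
At 15° of sky rotation per hour, 162.1° corresponds to a 10.81 h lag.
06:00 + 10.81 h ≈ 16:49 → 17:00 to the nearest hour.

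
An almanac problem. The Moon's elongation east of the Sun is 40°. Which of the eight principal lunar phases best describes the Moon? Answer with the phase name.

40° lies in the waxing crescent sector of the 8-phase cycle.

waxing crescent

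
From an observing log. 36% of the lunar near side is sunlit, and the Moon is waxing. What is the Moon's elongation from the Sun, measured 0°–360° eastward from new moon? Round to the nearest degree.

cos θ = 1 − 2f = 0.280, giving a principal value of 73.7°.
The Moon is waxing (0°–180°), so θ = 73.7° directly.

74°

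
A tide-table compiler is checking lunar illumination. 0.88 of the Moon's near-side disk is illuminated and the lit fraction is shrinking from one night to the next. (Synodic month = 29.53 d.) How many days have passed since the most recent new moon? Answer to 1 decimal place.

cos θ = 1 − 2f = -0.760, giving a principal value of 139.5°.
Since the Moon is past full (waning), take the reflex angle: θ = 360° − 139.5° = 220.5°.
Age = 29.53 × 220.5°/360° ≈ 18.09 days.

18.1 days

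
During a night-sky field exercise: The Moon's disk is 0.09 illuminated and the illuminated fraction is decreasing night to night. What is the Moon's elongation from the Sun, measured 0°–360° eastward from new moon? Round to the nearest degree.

325°

Invert f = (1 − cos θ)/2 to get cos θ = 1 − 2(0.09) = 0.820, hence θ₀ = arccos 0.820 = 34.9°.
Since the Moon is past full (waning), take the reflex angle: θ = 360° − 34.9° = 325.1°.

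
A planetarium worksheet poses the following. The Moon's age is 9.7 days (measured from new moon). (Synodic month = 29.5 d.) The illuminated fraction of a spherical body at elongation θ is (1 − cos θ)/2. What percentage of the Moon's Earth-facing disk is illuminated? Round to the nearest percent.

The Moon has covered 9.7/29.5 of its cycle, so θ ≈ 360° × 9.7/29.5 = 118.4°.
Illuminated fraction = (1 − cos 118.4°)/2 = (1 − (-0.475))/2 ≈ 0.738, so 74%.

74%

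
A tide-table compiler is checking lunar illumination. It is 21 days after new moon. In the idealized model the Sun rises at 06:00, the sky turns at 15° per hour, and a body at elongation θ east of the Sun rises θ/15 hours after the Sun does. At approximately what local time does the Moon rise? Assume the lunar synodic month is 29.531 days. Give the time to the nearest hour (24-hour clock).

23:00

The Moon has covered 21/29.531 of its cycle, so θ ≈ 360° × 21/29.531 = 256.0°.
The Moon trails the Sun by θ/15 = 256.0/15 ≈ 17.07 hours.
06:00 + 17.07 h ≈ 23:04 → 23:00 to the nearest hour.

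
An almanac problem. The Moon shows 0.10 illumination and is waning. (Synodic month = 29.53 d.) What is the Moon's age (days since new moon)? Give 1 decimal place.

26.5 days

From f = (1 − cos θ)/2: cos θ = 1 − 2×0.10 = 0.800; arccos → 36.9°.
Waning ⇒ past full, so θ = 360° − 36.9° = 323.1°.
Age = 29.53 × 323.1°/360° ≈ 26.51 days.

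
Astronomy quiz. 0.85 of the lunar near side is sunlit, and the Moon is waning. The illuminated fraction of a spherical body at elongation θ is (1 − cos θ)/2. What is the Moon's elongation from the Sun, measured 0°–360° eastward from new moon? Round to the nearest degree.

Invert f = (1 − cos θ)/2 to get cos θ = 1 − 2(0.85) = -0.700, hence θ₀ = arccos -0.700 = 134.4°.
Since the Moon is past full (waning), take the reflex angle: θ = 360° − 134.4° = 225.6°.

226°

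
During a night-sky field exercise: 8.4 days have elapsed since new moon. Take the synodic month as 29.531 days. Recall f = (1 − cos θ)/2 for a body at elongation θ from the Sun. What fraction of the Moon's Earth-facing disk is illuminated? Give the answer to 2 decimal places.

0.61

Phase angle: θ = 360°·(8.4 d)/(29.531 d) = 102.4°.
Illuminated fraction = (1 − cos 102.4°)/2 = (1 − (-0.215))/2 ≈ 0.607.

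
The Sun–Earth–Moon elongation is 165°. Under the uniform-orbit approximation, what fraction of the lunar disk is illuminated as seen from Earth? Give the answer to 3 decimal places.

f = (1 − cos 165°)/2 = (1 − (-0.966))/2 ≈ 0.983.

0.983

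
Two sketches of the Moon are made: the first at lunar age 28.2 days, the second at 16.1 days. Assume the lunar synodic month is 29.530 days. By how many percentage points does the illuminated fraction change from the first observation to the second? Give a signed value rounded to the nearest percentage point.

θ₁ = 360° × 28.2/29.530 = 343.8°, f₁ = (1 − cos θ₁)/2 = 0.020.
θ₂ = 360° × 16.1/29.530 = 196.3°, f₂ = (1 − cos θ₂)/2 = 0.980.
Change = f₂ − f₁ = +0.960 → +96 percentage points.

+96 pp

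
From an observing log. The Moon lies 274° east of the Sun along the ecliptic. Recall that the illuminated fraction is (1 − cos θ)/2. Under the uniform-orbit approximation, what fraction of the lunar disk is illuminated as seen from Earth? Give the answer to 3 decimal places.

0.465

f = (1 − cos 274°)/2 = (1 − 0.070)/2 ≈ 0.465.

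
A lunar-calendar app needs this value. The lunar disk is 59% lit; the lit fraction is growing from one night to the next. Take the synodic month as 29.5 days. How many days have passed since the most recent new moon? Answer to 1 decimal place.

From f = (1 − cos θ)/2: cos θ = 1 − 2×0.59 = -0.180; arccos → 100.4°.
Before full moon the principal value applies: θ = 100.4°.
Age = 29.5 × 100.4°/360° ≈ 8.22 days.

8.2 days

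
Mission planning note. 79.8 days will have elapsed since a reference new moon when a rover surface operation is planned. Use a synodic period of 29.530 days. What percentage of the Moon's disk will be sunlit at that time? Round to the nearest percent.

Reduce mod P: 79.8 − 2×29.530 = 20.74 d into the current lunation.
The Moon has covered 20.74/29.530 of its cycle, so θ ≈ 360° × 20.74/29.530 = 252.8°.
Illuminated fraction = (1 − cos 252.8°)/2 = (1 − (-0.295))/2 ≈ 0.648, so 65%.

65%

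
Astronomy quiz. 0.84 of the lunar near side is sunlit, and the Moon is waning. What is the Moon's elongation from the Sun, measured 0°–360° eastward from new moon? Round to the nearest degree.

227°

From f = (1 − cos θ)/2: cos θ = 1 − 2×0.84 = -0.680; arccos → 132.8°.
A waning Moon lies in 180°–360°, so θ = 360° − 132.8° = 227.2°.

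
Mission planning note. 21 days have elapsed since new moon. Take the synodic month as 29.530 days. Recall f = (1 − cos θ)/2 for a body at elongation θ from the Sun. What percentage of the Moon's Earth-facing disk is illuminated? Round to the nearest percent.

62%

The Moon has covered 21/29.530 of its cycle, so θ ≈ 360° × 21/29.530 = 256.0°.
Illuminated fraction = (1 − cos 256.0°)/2 = (1 − (-0.242))/2 ≈ 0.621, so 62%.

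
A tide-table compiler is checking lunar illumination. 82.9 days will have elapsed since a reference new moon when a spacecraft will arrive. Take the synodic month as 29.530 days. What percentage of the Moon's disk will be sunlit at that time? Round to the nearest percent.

82.9 d spans 2 complete synodic months (2 × 29.530 = 59.06 d) plus 23.84 d.
The Moon has covered 23.84/29.530 of its cycle, so θ ≈ 360° × 23.84/29.530 = 290.6°.
Illuminated fraction = (1 − cos 290.6°)/2 = (1 − 0.352)/2 ≈ 0.324, so 32%.

32%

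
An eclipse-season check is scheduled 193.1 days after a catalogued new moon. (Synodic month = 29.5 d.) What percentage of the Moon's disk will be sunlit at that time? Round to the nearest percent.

98%

193.1/29.5 = 6.546 lunations, so 6 complete cycles and 16.10 d into the next.
Elongation θ = 360° × 16.10/29.5 ≈ 196.5°.
cos 196.5° = (-0.959), so f = (1 − (-0.959))/2 = 0.979, so 98%.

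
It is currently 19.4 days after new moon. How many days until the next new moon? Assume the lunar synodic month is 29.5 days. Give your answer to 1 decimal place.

10.1 days

The next new moon completes the synodic month: 29.5 − 19.4 = 10.100 days.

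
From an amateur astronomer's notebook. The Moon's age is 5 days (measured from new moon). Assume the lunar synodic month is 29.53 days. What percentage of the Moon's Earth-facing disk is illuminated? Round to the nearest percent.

26%

Elongation θ = 360° × 5/29.53 ≈ 61.0°.
Illuminated fraction = (1 − cos 61.0°)/2 = (1 − 0.485)/2 ≈ 0.257, so 26%.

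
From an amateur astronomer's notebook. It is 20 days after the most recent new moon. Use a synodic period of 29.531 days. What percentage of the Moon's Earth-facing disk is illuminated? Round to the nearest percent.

72%

Elongation θ = 360° × 20/29.531 ≈ 243.8°.
With cos θ = (-0.441), the lit fraction is (1 − (-0.441))/2 ≈ 0.721, so 72%.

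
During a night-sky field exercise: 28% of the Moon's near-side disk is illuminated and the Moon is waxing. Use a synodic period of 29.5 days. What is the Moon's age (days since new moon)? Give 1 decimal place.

5.2 days

cos θ = 1 − 2f = 0.440, giving a principal value of 63.9°.
Waxing ⇒ before full, so θ = 63.9°.
That fraction of the synodic month is 63.9/360 × 29.5 d ≈ 5.24 d.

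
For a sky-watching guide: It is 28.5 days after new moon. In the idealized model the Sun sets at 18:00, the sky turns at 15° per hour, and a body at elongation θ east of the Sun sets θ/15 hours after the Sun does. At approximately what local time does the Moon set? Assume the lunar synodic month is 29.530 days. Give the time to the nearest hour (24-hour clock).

17:00

The Moon has covered 28.5/29.530 of its cycle, so θ ≈ 360° × 28.5/29.530 = 347.4°.
Delay after the Sun = 347.4° / (15°/h) ≈ 23.16 h.
18:00 + 23.16 h ≈ 17:10 → 17:00 to the nearest hour.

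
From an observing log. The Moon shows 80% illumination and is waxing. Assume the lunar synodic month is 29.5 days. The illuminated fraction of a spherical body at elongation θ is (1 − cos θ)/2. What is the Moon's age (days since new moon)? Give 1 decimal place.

From f = (1 − cos θ)/2: cos θ = 1 − 2×0.80 = -0.600; arccos → 126.9°.
The Moon is waxing (0°–180°), so θ = 126.9° directly.
At 360°/29.5 d per day, 126.9° corresponds to 10.40 days.

10.4 days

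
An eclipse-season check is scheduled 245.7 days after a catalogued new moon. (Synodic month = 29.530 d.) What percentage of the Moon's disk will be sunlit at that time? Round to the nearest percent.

71%

Reduce mod P: 245.7 − 8×29.530 = 9.46 d into the current lunation.
Elongation θ = 360° × 9.46/29.530 ≈ 115.3°.
cos 115.3° = (-0.428), so f = (1 − (-0.428))/2 = 0.714, so 71%.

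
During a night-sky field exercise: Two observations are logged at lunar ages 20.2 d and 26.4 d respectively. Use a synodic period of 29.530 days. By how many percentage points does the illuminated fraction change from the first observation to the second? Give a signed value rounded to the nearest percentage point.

-59 pp

First observation: θ = 360°·20.2/29.530 = 246.3°, so f = 0.701.
Second observation: θ = 321.8°, f = 0.107.
Δf = 0.107 − 0.701 = -0.594, i.e. -59 pp.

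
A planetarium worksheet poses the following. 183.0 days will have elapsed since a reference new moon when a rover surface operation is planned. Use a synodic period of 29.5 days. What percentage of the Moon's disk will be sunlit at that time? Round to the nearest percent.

Reduce mod P: 183.0 − 6×29.5 = 6.00 d into the current lunation.
The Moon has covered 6.00/29.5 of its cycle, so θ ≈ 360° × 6.00/29.5 = 73.2°.
With cos θ = 0.289, the lit fraction is (1 − 0.289)/2 ≈ 0.356, so 36%.

36%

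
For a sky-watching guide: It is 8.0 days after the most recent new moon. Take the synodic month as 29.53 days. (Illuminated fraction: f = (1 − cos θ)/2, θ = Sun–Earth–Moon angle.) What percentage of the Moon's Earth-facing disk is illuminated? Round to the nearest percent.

Phase angle: θ = 360°·(8.0 d)/(29.53 d) = 97.5°.
With cos θ = (-0.131), the lit fraction is (1 − (-0.131))/2 ≈ 0.566, so 57%.

57%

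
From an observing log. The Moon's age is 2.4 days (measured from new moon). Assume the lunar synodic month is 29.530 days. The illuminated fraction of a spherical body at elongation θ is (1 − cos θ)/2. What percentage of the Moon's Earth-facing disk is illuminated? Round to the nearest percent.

6%

Phase angle: θ = 360°·(2.4 d)/(29.530 d) = 29.3°.
With cos θ = 0.872, the lit fraction is (1 − 0.872)/2 ≈ 0.064, so 6%.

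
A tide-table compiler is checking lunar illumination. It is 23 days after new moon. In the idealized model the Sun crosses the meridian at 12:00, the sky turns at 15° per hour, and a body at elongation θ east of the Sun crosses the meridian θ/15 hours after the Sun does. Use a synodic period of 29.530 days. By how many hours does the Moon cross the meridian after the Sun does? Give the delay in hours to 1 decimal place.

18.7 h

The Moon has covered 23/29.530 of its cycle, so θ ≈ 360° × 23/29.530 = 280.4°.
The Moon trails the Sun by θ/15 = 280.4/15 ≈ 18.69 hours.
So the Moon crosses the meridian 18.69 h after the Sun.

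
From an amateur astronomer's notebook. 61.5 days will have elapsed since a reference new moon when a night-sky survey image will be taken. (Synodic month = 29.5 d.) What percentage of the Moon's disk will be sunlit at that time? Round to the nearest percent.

7%

61.5 d spans 2 complete synodic months (2 × 29.5 = 59.00 d) plus 2.50 d.
Phase angle: θ = 360°·(2.50 d)/(29.5 d) = 30.5°.
Illuminated fraction = (1 − cos 30.5°)/2 = (1 − 0.862)/2 ≈ 0.069, so 7%.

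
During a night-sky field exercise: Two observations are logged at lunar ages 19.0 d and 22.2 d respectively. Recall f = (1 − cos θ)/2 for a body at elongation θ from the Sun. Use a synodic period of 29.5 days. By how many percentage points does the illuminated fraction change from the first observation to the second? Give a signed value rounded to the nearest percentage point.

θ₁ = 360° × 19.0/29.5 = 231.9°, f₁ = (1 − cos θ₁)/2 = 0.809.
θ₂ = 360° × 22.2/29.5 = 270.9°, f₂ = (1 − cos θ₂)/2 = 0.492.
Change = f₂ − f₁ = -0.317 → -32 percentage points.

-32 percentage points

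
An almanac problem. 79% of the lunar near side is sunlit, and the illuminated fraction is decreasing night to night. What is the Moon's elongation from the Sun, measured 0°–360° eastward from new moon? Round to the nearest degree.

From f = (1 − cos θ)/2: cos θ = 1 − 2×0.79 = -0.580; arccos → 125.5°.
Waning ⇒ past full, so θ = 360° − 125.5° = 234.5°.

235°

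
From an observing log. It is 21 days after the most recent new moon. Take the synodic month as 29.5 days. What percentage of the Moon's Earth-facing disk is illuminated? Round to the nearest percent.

62%

The Moon has covered 21/29.5 of its cycle, so θ ≈ 360° × 21/29.5 = 256.3°.
With cos θ = (-0.237), the lit fraction is (1 − (-0.237))/2 ≈ 0.619, so 62%.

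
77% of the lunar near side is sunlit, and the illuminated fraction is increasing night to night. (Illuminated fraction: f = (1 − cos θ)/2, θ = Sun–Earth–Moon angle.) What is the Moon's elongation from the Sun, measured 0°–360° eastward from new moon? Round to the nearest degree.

123°

Invert f = (1 − cos θ)/2 to get cos θ = 1 − 2(0.77) = -0.540, hence θ₀ = arccos -0.540 = 122.7°.
Waxing ⇒ before full, so θ = 122.7°.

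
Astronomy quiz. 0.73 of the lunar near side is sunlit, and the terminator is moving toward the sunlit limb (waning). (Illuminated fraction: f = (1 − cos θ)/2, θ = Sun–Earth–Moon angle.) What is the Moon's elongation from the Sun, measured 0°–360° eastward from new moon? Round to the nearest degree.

243°

cos θ = 1 − 2f = -0.460, giving a principal value of 117.4°.
Since the Moon is past full (waning), take the reflex angle: θ = 360° − 117.4° = 242.6°.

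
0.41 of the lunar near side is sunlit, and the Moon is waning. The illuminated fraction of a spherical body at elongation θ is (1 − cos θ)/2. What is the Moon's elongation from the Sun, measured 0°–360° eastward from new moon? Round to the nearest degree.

Invert f = (1 − cos θ)/2 to get cos θ = 1 − 2(0.41) = 0.180, hence θ₀ = arccos 0.180 = 79.6°.
Waning ⇒ past full, so θ = 360° − 79.6° = 280.4°.

280°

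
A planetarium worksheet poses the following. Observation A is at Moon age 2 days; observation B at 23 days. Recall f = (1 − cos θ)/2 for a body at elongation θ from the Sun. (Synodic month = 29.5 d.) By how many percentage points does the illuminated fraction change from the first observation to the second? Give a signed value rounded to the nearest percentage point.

First observation: θ = 360°·2/29.5 = 24.4°, so f = 0.045.
Second observation: θ = 280.7°, f = 0.407.
Δf = 0.407 − 0.045 = +0.363, i.e. +36 pp.

+36 pp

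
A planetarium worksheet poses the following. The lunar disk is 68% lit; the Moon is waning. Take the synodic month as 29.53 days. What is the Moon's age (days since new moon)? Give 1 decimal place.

20.4 days

Invert f = (1 − cos θ)/2 to get cos θ = 1 − 2(0.68) = -0.360, hence θ₀ = arccos -0.360 = 111.1°.
Since the Moon is past full (waning), take the reflex angle: θ = 360° − 111.1° = 248.9°.
At 360°/29.53 d per day, 248.9° corresponds to 20.42 days.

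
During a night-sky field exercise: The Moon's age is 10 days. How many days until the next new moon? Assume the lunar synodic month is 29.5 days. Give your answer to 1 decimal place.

One full lunation from the last new moon is 29.5 d; remaining = 29.5 − 10 = 19.500 d.

19.5 days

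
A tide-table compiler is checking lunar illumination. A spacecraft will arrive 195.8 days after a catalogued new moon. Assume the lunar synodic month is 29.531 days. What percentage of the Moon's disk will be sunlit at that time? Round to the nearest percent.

195.8/29.531 = 6.630 lunations, so 6 complete cycles and 18.61 d into the next.
Elongation θ = 360° × 18.61/29.531 ≈ 226.9°.
With cos θ = (-0.683), the lit fraction is (1 − (-0.683))/2 ≈ 0.842, so 84%.

84%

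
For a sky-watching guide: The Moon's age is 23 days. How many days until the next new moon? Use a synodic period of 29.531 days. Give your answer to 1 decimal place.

The next new moon completes the synodic month: 29.531 − 23 = 6.531 days.

6.5 days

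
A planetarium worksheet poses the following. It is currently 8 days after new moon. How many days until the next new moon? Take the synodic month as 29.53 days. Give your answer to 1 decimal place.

21.5 days

The next new moon completes the synodic month: 29.53 − 8 = 21.530 days.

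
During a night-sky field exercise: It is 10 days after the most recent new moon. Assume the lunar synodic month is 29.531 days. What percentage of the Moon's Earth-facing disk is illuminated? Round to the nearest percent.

76%

The Moon has covered 10/29.531 of its cycle, so θ ≈ 360° × 10/29.531 = 121.9°.
Illuminated fraction = (1 − cos 121.9°)/2 = (1 − (-0.529))/2 ≈ 0.764, so 76%.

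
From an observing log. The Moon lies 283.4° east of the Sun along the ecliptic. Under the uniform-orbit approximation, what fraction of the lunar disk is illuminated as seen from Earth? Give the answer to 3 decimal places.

0.384

f = (1 − cos 283.4°)/2 = (1 − 0.232)/2 ≈ 0.384.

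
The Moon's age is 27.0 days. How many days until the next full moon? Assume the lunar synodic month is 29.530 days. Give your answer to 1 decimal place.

17.3 days

Full moon occurs at elongation 180°, i.e. at age 29.530 × 180/360 = 14.765 d.
This lunation's full moon (14.765 d) has passed, so add one period: 44.295 − 27.0 = 17.295 days.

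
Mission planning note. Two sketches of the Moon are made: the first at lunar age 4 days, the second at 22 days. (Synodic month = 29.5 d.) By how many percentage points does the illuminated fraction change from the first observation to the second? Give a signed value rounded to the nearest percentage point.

+34 percentage points

First observation: θ = 360°·4/29.5 = 48.8°, so f = 0.171.
Second observation: θ = 268.5°, f = 0.513.
Δf = 0.513 − 0.171 = +0.343, i.e. +34 pp.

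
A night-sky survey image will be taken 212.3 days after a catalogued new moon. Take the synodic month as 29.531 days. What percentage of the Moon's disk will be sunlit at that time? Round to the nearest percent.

Reduce mod P: 212.3 − 7×29.531 = 5.58 d into the current lunation.
The Moon has covered 5.58/29.531 of its cycle, so θ ≈ 360° × 5.58/29.531 = 68.1°.
cos 68.1° = 0.374, so f = (1 − 0.374)/2 = 0.313, so 31%.

31%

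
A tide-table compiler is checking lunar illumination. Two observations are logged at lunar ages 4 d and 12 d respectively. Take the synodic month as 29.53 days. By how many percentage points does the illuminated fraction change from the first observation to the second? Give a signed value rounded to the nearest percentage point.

First observation: θ = 360°·4/29.53 = 48.8°, so f = 0.170.
Second observation: θ = 146.3°, f = 0.916.
Δf = 0.916 − 0.170 = +0.746, i.e. +75 pp.

+75 percentage points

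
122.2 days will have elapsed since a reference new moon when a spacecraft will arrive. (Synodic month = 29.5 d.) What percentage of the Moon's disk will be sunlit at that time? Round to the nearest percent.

19%

122.2/29.5 = 4.142 lunations, so 4 complete cycles and 4.20 d into the next.
Elongation θ = 360° × 4.20/29.5 ≈ 51.3°.
With cos θ = 0.626, the lit fraction is (1 − 0.626)/2 ≈ 0.187, so 19%.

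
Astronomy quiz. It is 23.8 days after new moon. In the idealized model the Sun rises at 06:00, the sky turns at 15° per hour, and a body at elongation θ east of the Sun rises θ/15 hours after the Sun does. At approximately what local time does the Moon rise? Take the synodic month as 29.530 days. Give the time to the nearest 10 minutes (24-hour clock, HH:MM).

Phase angle: θ = 360°·(23.8 d)/(29.530 d) = 290.1°.
Delay after the Sun = 290.1° / (15°/h) ≈ 19.34 h.
06:00 + 19.343 h ≈ 01:21 → 01:20 to the nearest ten minutes.

01:20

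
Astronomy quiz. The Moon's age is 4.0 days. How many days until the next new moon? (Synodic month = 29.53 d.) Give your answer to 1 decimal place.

The next new moon completes the synodic month: 29.53 − 4.0 = 25.530 days.

25.5 days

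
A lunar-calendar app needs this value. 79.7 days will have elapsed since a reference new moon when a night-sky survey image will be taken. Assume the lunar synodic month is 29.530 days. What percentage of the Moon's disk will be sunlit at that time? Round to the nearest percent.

66%

79.7 d spans 2 complete synodic months (2 × 29.530 = 59.06 d) plus 20.64 d.
The Moon has covered 20.64/29.530 of its cycle, so θ ≈ 360° × 20.64/29.530 = 251.6°.
With cos θ = (-0.315), the lit fraction is (1 − (-0.315))/2 ≈ 0.658, so 66%.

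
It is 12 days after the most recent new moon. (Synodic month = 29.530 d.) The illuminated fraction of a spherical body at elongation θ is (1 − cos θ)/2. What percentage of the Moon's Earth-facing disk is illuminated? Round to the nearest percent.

92%

The Moon has covered 12/29.530 of its cycle, so θ ≈ 360° × 12/29.530 = 146.3°.
Illuminated fraction = (1 − cos 146.3°)/2 = (1 − (-0.832))/2 ≈ 0.916, so 92%.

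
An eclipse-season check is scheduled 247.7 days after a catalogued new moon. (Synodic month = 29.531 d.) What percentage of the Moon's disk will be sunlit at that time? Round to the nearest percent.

88%

Reduce mod P: 247.7 − 8×29.531 = 11.45 d into the current lunation.
Elongation θ = 360° × 11.45/29.531 ≈ 139.6°.
With cos θ = (-0.762), the lit fraction is (1 − (-0.762))/2 ≈ 0.881, so 88%.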